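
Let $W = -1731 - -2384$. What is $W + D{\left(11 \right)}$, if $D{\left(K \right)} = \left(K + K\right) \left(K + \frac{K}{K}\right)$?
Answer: $917$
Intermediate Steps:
$D{\left(K \right)} = 2 K \left(1 + K\right)$ ($D{\left(K \right)} = 2 K \left(K + 1\right) = 2 K \left(1 + K\right)$)
$W = 653$ ($W = -1731 + 2384 = 653$)
$W + D{\left(11 \right)} = 653 + 2 \cdot 11 \left(1 + 11\right) = 653 + 2 \cdot 11 \cdot 12 = 653 + 264 = 917$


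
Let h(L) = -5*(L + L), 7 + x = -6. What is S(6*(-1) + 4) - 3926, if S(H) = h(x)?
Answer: -3796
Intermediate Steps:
x = -13 (x = -7 - 6 = -13)
h(L) = -10*L
S(H) = 130 (S(H) = -10*(-13) = 130)
S(6*(-1) + 4) - 3926 = 130 - 3926 = -3796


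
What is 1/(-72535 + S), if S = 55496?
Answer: -1/17039 ≈ -5.8689e-5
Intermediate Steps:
1/(-72535 + S) = 1/(-72535 + 55496) = 1/(-17039) = -1/17039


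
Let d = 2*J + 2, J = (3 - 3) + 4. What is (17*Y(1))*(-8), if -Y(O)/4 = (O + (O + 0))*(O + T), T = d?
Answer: 11968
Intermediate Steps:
J = 4 (J = 0 + 4 = 4)
d = 10 (d = 2*4 + 2 = 8 + 2 = 10)
T = 10
Y(O) = -8*O*(10 + O) (Y(O) = -4*(O + (O + 0))*(O + 10) = -4*(O + O)*(10 + O) = -4*2*O*(10 + O) = -8*O*(10 + O))
(17*Y(1))*(-8) = (17*(-8*1*(10 + 1)))*(-8) = (17*(-8*1*11))*(-8) = (17*(-88))*(-8) = -1496*(-8) = 11968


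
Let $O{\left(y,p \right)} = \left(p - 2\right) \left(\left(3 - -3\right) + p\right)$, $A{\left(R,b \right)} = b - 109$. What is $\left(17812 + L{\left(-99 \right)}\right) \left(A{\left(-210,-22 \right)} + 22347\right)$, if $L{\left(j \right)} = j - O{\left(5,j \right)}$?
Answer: $184837120$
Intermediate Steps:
$A{\left(R,b \right)} = -109 + b$ ($A{\left(R,b \right)} = b - 109 = -109 + b$)
$O{\left(y,p \right)} = \left(-2 + p\right) \left(6 + p\right)$ ($O{\left(y,p \right)} = \left(-2 + p\right) \left(\left(3 + 3\right) + p\right) = \left(-2 + p\right) \left(6 + p\right)$)
$L{\left(j \right)} = 12 - j^{2} - 3 j$ ($L{\left(j \right)} = j - \left(-12 + j^{2} + 4 j\right) = 12 - j^{2} - 3 j$)
$\left(17812 + L{\left(-99 \right)}\right) \left(A{\left(-210,-22 \right)} + 22347\right) = \left(17812 - 9492\right) \left(\left(-109 - 22\right) + 22347\right) = \left(17812 + \left(12 - 9801 + 297\right)\right) \left(-131 + 22347\right) = \left(17812 + \left(12 - 9801 + 297\right)\right) 22216 = \left(17812 - 9492\right) 22216 = 8320 \cdot 22216 = 184837120$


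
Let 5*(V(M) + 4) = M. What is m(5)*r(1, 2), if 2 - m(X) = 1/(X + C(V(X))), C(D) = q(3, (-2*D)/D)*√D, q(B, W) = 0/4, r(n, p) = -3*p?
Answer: -54/5 ≈ -10.800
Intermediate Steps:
V(M) = -4 + M/5
q(B, W) = 0 (q(B, W) = 0*(¼) = 0)
C(D) = 0 (C(D) = 0*√D = 0)
m(X) = 2 - 1/X (m(X) = 2 - 1/(X + 0) = 2 - 1/X)
m(5)*r(1, 2) = (2 - 1/5)*(-3*2) = (2 - 1*⅕)*(-6) = (2 - ⅕)*(-6) = (9/5)*(-6) = -54/5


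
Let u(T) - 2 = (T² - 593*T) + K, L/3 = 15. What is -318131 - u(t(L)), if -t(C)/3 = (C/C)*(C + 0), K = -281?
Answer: -416132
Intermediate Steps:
L = 45 (L = 3*15 = 45)
t(C) = -3*C (t(C) = -3*C/C*(C + 0) = -3*C)
u(T) = -279 + T² - 593*T (u(T) = 2 + ((T² - 593*T) - 281) = 2 + (-281 + T² - 593*T) = -279 + T² - 593*T)
-318131 - u(t(L)) = -318131 - (-279 + (-3*45)² - (-1779)*45) = -318131 - (-279 + (-135)² - 593*(-135)) = -318131 - (-279 + 18225 + 80055) = -318131 - 1*98001 = -318131 - 98001 = -416132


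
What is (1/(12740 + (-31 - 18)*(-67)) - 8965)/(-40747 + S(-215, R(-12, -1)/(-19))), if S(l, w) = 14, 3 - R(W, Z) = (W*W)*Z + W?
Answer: 143646194/652664859 ≈ 0.22009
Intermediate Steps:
R(W, Z) = 3 - W - Z*W² (R(W, Z) = 3 - ((W*W)*Z + W) = 3 - (W²*Z + W) = 3 - (Z*W² + W) = 3 - (W + Z*W²) = 3 + (-W - Z*W²) = 3 - W - Z*W²)
(1/(12740 + (-31 - 18)*(-67)) - 8965)/(-40747 + S(-215, R(-12, -1)/(-19))) = (1/(12740 + (-31 - 18)*(-67)) - 8965)/(-40747 + 14) = (1/(12740 - 49*(-67)) - 8965)/(-40733) = (1/(12740 + 3283) - 8965)*(-1/40733) = (1/16023 - 8965)*(-1/40733) = -143646194/16023*(-1/40733) = 143646194/652664859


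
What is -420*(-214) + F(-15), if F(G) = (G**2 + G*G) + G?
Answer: 90315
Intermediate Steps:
F(G) = G + 2*G**2 (F(G) = (G**2 + G**2) + G = 2*G**2 + G = G + 2*G**2)
-420*(-214) + F(-15) = -420*(-214) - 15*(1 + 2*(-15)) = 89880 - 15*(1 - 30) = 89880 - 15*(-29) = 89880 + 435 = 90315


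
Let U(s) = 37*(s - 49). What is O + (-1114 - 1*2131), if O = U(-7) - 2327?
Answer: -7644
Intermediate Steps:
U(s) = -1813 + 37*s (U(s) = 37*(-49 + s) = -1813 + 37*s)
O = -4399 (O = (-1813 + 37*(-7)) - 2327 = (-1813 - 259) - 2327 = -2072 - 2327 = -4399)
O + (-1114 - 1*2131) = -4399 + (-1114 - 1*2131) = -4399 + (-1114 - 2131) = -4399 - 3245 = -7644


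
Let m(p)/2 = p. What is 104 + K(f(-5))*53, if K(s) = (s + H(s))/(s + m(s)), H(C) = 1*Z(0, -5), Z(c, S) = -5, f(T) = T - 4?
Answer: 3550/27 ≈ 131.48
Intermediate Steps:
f(T) = -4 + T
m(p) = 2*p
H(C) = -5 (H(C) = 1*(-5) = -5)
K(s) = (-5 + s)/(3*s) (K(s) = (s - 5)/(s + 2*s) = (-5 + s)/((3*s)) = (-5 + s)*(1/(3*s)) = (-5 + s)/(3*s))
104 + K(f(-5))*53 = 104 + ((-5 + (-4 - 5))/(3*(-4 - 5)))*53 = 104 + ((1/3)*(-5 - 9)/(-9))*53 = 104 + ((1/3)*(-1/9)*(-14))*53 = 104 + (14/27)*53 = 104 + 742/27 = 3550/27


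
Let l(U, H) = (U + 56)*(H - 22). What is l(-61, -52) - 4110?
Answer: -3740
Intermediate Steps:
l(U, H) = (-22 + H)*(56 + U) (l(U, H) = (56 + U)*(-22 + H) = (-22 + H)*(56 + U))
l(-61, -52) - 4110 = (-1232 - 22*(-61) + 56*(-52) - 52*(-61)) - 4110 = (-1232 + 1342 - 2912 + 3172) - 4110 = 370 - 4110 = -3740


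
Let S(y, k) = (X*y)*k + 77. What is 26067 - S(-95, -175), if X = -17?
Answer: 308615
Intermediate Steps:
S(y, k) = 77 - 17*k*y (S(y, k) = (-17*y)*k + 77 = -17*k*y + 77 = 77 - 17*k*y)
26067 - S(-95, -175) = 26067 - (77 - 17*(-175)*(-95)) = 26067 - (77 - 282625) = 26067 - 1*(-282548) = 26067 + 282548 = 308615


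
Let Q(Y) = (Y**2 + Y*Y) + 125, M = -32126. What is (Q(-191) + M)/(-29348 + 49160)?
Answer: 40961/19812 ≈ 2.0675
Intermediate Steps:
Q(Y) = 125 + 2*Y**2 (Q(Y) = (Y**2 + Y**2) + 125 = 2*Y**2 + 125 = 125 + 2*Y**2)
(Q(-191) + M)/(-29348 + 49160) = ((125 + 2*(-191)**2) - 32126)/(-29348 + 49160) = ((125 + 2*36481) - 32126)/19812 = ((125 + 72962) - 32126)*(1/19812) = (73087 - 32126)*(1/19812) = 40961*(1/19812) = 40961/19812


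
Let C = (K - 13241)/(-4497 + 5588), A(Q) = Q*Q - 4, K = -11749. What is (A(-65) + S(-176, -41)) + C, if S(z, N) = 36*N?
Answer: 2969805/1091 ≈ 2722.1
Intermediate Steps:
A(Q) = -4 + Q² (A(Q) = Q² - 4 = -4 + Q²)
C = -24990/1091 (C = (-11749 - 13241)/(-4497 + 5588) = -24990/1091 ≈ -22.906)
(A(-65) + S(-176, -41)) + C = ((-4 + (-65)²) + 36*(-41)) - 24990/1091 = ((-4 + 4225) - 1476) - 24990/1091 = (4221 - 1476) - 24990/1091 = 2745 - 24990/1091 = 2969805/1091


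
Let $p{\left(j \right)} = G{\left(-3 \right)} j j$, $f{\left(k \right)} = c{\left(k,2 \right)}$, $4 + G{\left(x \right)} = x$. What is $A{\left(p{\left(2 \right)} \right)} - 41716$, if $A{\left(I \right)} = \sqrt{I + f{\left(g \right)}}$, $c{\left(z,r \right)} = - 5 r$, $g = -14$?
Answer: $-41716 + i \sqrt{38} \approx -41716.0 + 6.1644 i$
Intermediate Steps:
$G{\left(x \right)} = -4 + x$
$f{\left(k \right)} = -10$ ($f{\left(k \right)} = \left(-5\right) 2 = -10$)
$p{\left(j \right)} = - 7 j^{2}$ ($p{\left(j \right)} = \left(-4 - 3\right) j j = - 7 j j = - 7 j^{2}$)
$A{\left(I \right)} = \sqrt{-10 + I}$ ($A{\left(I \right)} = \sqrt{I - 10} = \sqrt{-10 + I}$)
$A{\left(p{\left(2 \right)} \right)} - 41716 = \sqrt{-10 - 7 \cdot 2^{2}} - 41716 = \sqrt{-10 - 28} - 41716 = \sqrt{-38} - 41716 = i \sqrt{38} - 41716 = -41716 + i \sqrt{38}$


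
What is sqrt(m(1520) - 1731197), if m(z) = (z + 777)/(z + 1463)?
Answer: I*sqrt(15404684369982)/2983 ≈ 1315.8*I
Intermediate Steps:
m(z) = (777 + z)/(1463 + z)
sqrt(m(1520) - 1731197) = sqrt((777 + 1520)/(1463 + 1520) - 1731197) = sqrt(2297/2983 - 1731197) = sqrt(-5164158354/2983) = I*sqrt(15404684369982)/2983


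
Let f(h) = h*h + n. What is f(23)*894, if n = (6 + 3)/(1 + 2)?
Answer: 475608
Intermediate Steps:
n = 3 (n = 9/3 = 9*(⅓) = 3)
f(h) = 3 + h² (f(h) = h*h + 3 = h² + 3 = 3 + h²)
f(23)*894 = (3 + 23²)*894 = (3 + 529)*894 = 532*894 = 475608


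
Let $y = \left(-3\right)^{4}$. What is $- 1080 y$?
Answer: $-87480$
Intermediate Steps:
$y = 81$
$- 1080 y = \left(-1080\right) 81 = -87480$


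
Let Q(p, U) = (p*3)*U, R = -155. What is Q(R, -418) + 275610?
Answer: 469980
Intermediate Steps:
Q(p, U) = 3*U*p (Q(p, U) = (3*p)*U = 3*U*p)
Q(R, -418) + 275610 = 3*(-418)*(-155) + 275610 = 194370 + 275610 = 469980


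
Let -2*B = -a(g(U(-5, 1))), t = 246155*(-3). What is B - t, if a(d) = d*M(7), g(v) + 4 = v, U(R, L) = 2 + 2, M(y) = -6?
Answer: 738465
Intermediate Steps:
U(R, L) = 4
g(v) = -4 + v
a(d) = -6*d (a(d) = d*(-6) = -6*d)
t = -738465
B = 0 (B = -(-1)*(-6*(-4 + 4))/2 = -(-1)*(-6*0)/2 = -(-1)*0/2 = -1/2*0 = 0)
B - t = 0 - 1*(-738465) = 0 + 738465 = 738465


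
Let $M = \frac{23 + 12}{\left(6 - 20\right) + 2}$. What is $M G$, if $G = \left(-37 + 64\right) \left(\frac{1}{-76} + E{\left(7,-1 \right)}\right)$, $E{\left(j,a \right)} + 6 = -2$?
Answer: $\frac{191835}{304} \approx 631.04$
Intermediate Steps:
$E{\left(j,a \right)} = -8$ ($E{\left(j,a \right)} = -6 - 2 = -8$)
$G = - \frac{16443}{76}$ ($G = \left(-37 + 64\right) \left(\frac{1}{-76} - 8\right) = 27 \left(- \frac{1}{76} - 8\right) = 27 \left(- \frac{609}{76}\right) = - \frac{16443}{76} \approx -216.36$)
$M = - \frac{35}{12}$ ($M = \frac{35}{\left(6 - 20\right) + 2} = \frac{35}{-14 + 2} = \frac{35}{-12} = 35 \left(- \frac{1}{12}\right) = - \frac{35}{12} \approx -2.9167$)
$M G = \left(- \frac{35}{12}\right) \left(- \frac{16443}{76}\right) = \frac{191835}{304}$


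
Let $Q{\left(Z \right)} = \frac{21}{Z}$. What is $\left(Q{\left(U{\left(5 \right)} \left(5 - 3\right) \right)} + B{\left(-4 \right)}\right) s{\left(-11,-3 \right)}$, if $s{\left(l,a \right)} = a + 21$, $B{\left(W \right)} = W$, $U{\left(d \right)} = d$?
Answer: $- \frac{171}{5} \approx -34.2$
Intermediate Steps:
$s{\left(l,a \right)} = 21 + a$
$\left(Q{\left(U{\left(5 \right)} \left(5 - 3\right) \right)} + B{\left(-4 \right)}\right) s{\left(-11,-3 \right)} = \left(\frac{21}{5 \left(5 - 3\right)} - 4\right) \left(21 - 3\right) = \left(\frac{21}{5 \cdot 2} - 4\right) 18 = \left(\frac{21}{10} - 4\right) 18 = \left(- \frac{19}{10}\right) 18 = - \frac{171}{5}$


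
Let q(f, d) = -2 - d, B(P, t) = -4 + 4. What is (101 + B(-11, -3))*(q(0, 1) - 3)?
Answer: -606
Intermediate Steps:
B(P, t) = 0
(101 + B(-11, -3))*(q(0, 1) - 3) = (101 + 0)*((-2 - 1*1) - 3) = 101*((-2 - 1) - 3) = 101*(-3 - 3) = 101*(-6) = -606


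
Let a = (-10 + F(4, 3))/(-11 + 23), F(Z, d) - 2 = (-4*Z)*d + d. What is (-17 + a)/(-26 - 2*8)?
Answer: 257/504 ≈ 0.50992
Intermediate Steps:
F(Z, d) = 2 + d - 4*Z*d (F(Z, d) = 2 + ((-4*Z)*d + d) = 2 + (-4*Z*d + d) = 2 + (d - 4*Z*d) = 2 + d - 4*Z*d)
a = -53/12 (a = (-10 + (2 + 3 - 4*4*3))/(-11 + 23) = (-10 + (2 + 3 - 48))/12 = (-10 - 43)*(1/12) = -53*1/12 = -53/12 ≈ -4.4167)
(-17 + a)/(-26 - 2*8) = (-17 - 53/12)/(-26 - 2*8) = -257/(12*(-26 - 16)) = -257/12/(-42) = -257/12*(-1/42) = 257/504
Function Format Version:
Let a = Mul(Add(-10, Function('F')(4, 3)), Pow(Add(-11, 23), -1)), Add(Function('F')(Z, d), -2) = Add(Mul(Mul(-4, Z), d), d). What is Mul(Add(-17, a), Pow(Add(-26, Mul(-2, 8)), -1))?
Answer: Rational(257, 504) ≈ 0.50992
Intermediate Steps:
Function('F')(Z, d) = Add(2, d, Mul(-4, Z, d)) (Function('F')(Z, d) = Add(2, Add(Mul(Mul(-4, Z), d), d)) = Add(2, Add(Mul(-4, Z, d), d)) = Add(2, Add(d, Mul(-4, Z, d))) = Add(2, d, Mul(-4, Z, d)))
a = Rational(-53, 12) (a = Mul(Add(-10, Add(2, 3, Mul(-4, 4, 3))), Pow(Add(-11, 23), -1)) = Mul(Add(-10, Add(2, 3, -48)), Pow(12, -1)) = Mul(Add(-10, -43), Rational(1, 12)) = Mul(-53, Rational(1, 12)) = Rational(-53, 12) ≈ -4.4167)
Mul(Add(-17, a), Pow(Add(-26, Mul(-2, 8)), -1)) = Mul(Add(-17, Rational(-53, 12)), Pow(Add(-26, Mul(-2, 8)), -1)) = Mul(Rational(-257, 12), Pow(Add(-26, -16), -1)) = Mul(Rational(-257, 12), Pow(-42, -1)) = Mul(Rational(-257, 12), Rational(-1, 42)) = Rational(257, 504)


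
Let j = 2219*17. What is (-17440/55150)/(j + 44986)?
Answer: -1744/456140135 ≈ -3.8234e-6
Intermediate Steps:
j = 37723
(-17440/55150)/(j + 44986) = (-17440/55150)/(37723 + 44986) = -17440*1/55150/82709 = -1744/5515*1/82709 = -1744/456140135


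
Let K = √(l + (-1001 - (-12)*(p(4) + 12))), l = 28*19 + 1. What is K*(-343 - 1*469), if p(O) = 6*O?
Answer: -4872*I ≈ -4872.0*I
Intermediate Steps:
l = 533 (l = 532 + 1 = 533)
K = 6*I (K = √(533 + (-1001 - (-12)*(6*4 + 12))) = √(533 + (-1001 - (-12)*(24 + 12))) = √(533 + (-1001 - (-12)*36)) = √(533 + (-1001 - 1*(-432))) = √(533 + (-1001 + 432)) = √(533 - 569) = √(-36) = 6*I ≈ 6.0*I)
K*(-343 - 1*469) = (6*I)*(-343 - 1*469) = (6*I)*(-343 - 469) = (6*I)*(-812) = -4872*I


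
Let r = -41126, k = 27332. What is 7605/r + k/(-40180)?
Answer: -357406183/413110670 ≈ -0.86516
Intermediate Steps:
7605/r + k/(-40180) = 7605/(-41126) + 27332/(-40180) = 7605*(-1/41126) + 27332*(-1/40180) = -7605/41126 - 6833/10045 = -357406183/413110670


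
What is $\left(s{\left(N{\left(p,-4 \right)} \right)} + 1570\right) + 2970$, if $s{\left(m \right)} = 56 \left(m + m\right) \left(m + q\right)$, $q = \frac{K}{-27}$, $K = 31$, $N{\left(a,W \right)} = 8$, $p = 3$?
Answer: $\frac{288340}{27} \approx 10679.0$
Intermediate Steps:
$q = - \frac{31}{27}$ ($q = \frac{31}{-27} = 31 \left(- \frac{1}{27}\right) = - \frac{31}{27} \approx -1.1481$)
$s{\left(m \right)} = 112 m \left(- \frac{31}{27} + m\right)$ ($s{\left(m \right)} = 56 \left(m + m\right) \left(m - \frac{31}{27}\right) = 56 \cdot 2 m \left(- \frac{31}{27} + m\right) = 112 m \left(- \frac{31}{27} + m\right)$)
$\left(s{\left(N{\left(p,-4 \right)} \right)} + 1570\right) + 2970 = \left(\frac{112}{27} \cdot 8 \left(-31 + 27 \cdot 8\right) + 1570\right) + 2970 = \left(\frac{112}{27} \cdot 8 \left(-31 + 216\right) + 1570\right) + 2970 = \left(\frac{112}{27} \cdot 8 \cdot 185 + 1570\right) + 2970 = \left(\frac{165760}{27} + 1570\right) + 2970 = \frac{208150}{27} + 2970 = \frac{288340}{27}$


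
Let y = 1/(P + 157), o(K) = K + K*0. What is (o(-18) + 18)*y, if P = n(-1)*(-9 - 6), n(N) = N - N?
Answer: 0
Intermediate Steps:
o(K) = K (o(K) = K + 0 = K)
n(N) = 0
P = 0 (P = 0*(-9 - 6) = 0*(-15) = 0)
y = 1/157 (y = 1/(0 + 157) = 1/157 ≈ 0.0063694)
(o(-18) + 18)*y = (-18 + 18)*(1/157) = 0*(1/157) = 0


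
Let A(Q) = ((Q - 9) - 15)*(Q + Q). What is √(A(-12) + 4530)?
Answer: √5394 ≈ 73.444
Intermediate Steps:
A(Q) = 2*Q*(-24 + Q) (A(Q) = ((-9 + Q) - 15)*(2*Q) = (-24 + Q)*(2*Q) = 2*Q*(-24 + Q))
√(A(-12) + 4530) = √(2*(-12)*(-24 - 12) + 4530) = √(2*(-12)*(-36) + 4530) = √(864 + 4530) = √5394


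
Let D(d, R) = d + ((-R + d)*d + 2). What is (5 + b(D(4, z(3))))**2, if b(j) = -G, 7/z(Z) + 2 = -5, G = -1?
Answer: 36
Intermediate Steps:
z(Z) = -1 (z(Z) = 7/(-2 - 5) = 7/(-7) = 7*(-1/7) = -1)
D(d, R) = 2 + d + d*(d - R) (D(d, R) = d + ((d - R)*d + 2) = d + (d*(d - R) + 2) = d + (2 + d*(d - R)) = 2 + d + d*(d - R))
b(j) = 1 (b(j) = -1*(-1) = 1)
(5 + b(D(4, z(3))))**2 = (5 + 1)**2 = 6**2 = 36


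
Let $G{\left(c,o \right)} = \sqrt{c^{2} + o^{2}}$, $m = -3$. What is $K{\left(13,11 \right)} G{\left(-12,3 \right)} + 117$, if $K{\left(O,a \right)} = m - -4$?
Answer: $117 + 3 \sqrt{17} \approx 129.37$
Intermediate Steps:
$K{\left(O,a \right)} = 1$ ($K{\left(O,a \right)} = -3 - -4 = -3 + 4 = 1$)
$K{\left(13,11 \right)} G{\left(-12,3 \right)} + 117 = 1 \sqrt{\left(-12\right)^{2} + 3^{2}} + 117 = 1 \sqrt{144 + 9} + 117 = 1 \sqrt{153} + 117 = 1 \cdot 3 \sqrt{17} + 117 = 3 \sqrt{17} + 117 = 117 + 3 \sqrt{17}$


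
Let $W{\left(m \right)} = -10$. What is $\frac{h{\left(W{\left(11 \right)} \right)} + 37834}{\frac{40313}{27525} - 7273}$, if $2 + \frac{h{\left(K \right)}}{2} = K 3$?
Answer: $- \frac{519809625}{100074506} \approx -5.1942$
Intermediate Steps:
$h{\left(K \right)} = -4 + 6 K$ ($h{\left(K \right)} = -4 + 2 K 3 = -4 + 2 \cdot 3 K = -4 + 6 K$)
$\frac{h{\left(W{\left(11 \right)} \right)} + 37834}{\frac{40313}{27525} - 7273} = \frac{\left(-4 + 6 \left(-10\right)\right) + 37834}{\frac{40313}{27525} - 7273} = \frac{\left(-4 - 60\right) + 37834}{40313 \cdot \frac{1}{27525} - 7273} = \frac{-64 + 37834}{\frac{40313}{27525} - 7273} = \frac{37770}{- \frac{200149012}{27525}} = 37770 \left(- \frac{27525}{200149012}\right) = - \frac{519809625}{100074506}$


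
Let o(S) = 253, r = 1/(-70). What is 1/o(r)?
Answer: 1/253 ≈ 0.0039526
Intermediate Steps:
r = -1/70 ≈ -0.014286
1/o(r) = 1/253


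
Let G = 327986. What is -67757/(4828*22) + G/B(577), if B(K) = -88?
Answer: -35995169/9656 ≈ -3727.8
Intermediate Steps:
-67757/(4828*22) + G/B(577) = -67757/(4828*22) + 327986/(-88) = -67757/106216 + 327986*(-1/88) = -67757*1/106216 - 163993/44 = -67757/106216 - 163993/44 = -35995169/9656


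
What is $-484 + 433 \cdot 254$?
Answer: $109498$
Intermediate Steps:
$-484 + 433 \cdot 254 = -484 + 109982 = 109498$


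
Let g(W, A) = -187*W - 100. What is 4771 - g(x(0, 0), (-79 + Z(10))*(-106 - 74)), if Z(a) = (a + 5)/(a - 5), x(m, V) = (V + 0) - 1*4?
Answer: 4123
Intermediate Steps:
x(m, V) = -4 + V (x(m, V) = V - 4 = -4 + V)
Z(a) = (5 + a)/(-5 + a)
g(W, A) = -100 - 187*W
4771 - g(x(0, 0), (-79 + Z(10))*(-106 - 74)) = 4771 - (-100 - 187*(-4 + 0)) = 4771 - (-100 - 187*(-4)) = 4771 - (-100 + 748) = 4771 - 1*648 = 4771 - 648 = 4123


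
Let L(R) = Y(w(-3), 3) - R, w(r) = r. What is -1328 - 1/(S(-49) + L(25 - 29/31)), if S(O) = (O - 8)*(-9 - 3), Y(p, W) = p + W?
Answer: -27168255/20458 ≈ -1328.0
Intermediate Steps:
Y(p, W) = W + p
S(O) = 96 - 12*O (S(O) = (-8 + O)*(-12) = 96 - 12*O)
L(R) = -R (L(R) = (3 - 3) - R = 0 - R = -R)
-1328 - 1/(S(-49) + L(25 - 29/31)) = -1328 - 1/((96 - 12*(-49)) - (25 - 29/31)) = -1328 - 1/((96 + 588) - (25 - 29/31)) = -1328 - 1/(684 - (25 - 1*29/31)) = -1328 - 1/(684 - (25 - 29/31)) = -1328 - 1/(684 - 1*746/31) = -1328 - 1/(684 - 746/31) = -1328 - 1/20458/31 = -1328 - 1*31/20458 = -1328 - 31/20458 = -27168255/20458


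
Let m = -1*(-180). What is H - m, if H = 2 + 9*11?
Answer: -79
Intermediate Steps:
m = 180
H = 101 (H = 2 + 99 = 101)
H - m = 101 - 1*180 = 101 - 180 = -79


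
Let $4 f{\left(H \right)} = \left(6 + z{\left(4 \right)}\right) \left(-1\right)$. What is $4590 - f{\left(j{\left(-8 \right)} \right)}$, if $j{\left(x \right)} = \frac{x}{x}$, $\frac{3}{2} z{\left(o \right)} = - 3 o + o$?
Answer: $\frac{27541}{6} \approx 4590.2$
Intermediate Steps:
$z{\left(o \right)} = - \frac{4 o}{3}$ ($z{\left(o \right)} = \frac{2 \left(- 3 o + o\right)}{3} = \frac{2 \left(- 2 o\right)}{3} = - \frac{4 o}{3}$)
$j{\left(x \right)} = 1$
$f{\left(H \right)} = - \frac{1}{6}$ ($f{\left(H \right)} = \frac{\left(6 - \frac{16}{3}\right) \left(-1\right)}{4} = \frac{\frac{2}{3} \left(-1\right)}{4} = \frac{1}{4} \left(- \frac{2}{3}\right) = - \frac{1}{6}$)
$4590 - f{\left(j{\left(-8 \right)} \right)} = 4590 - - \frac{1}{6} = 4590 + \frac{1}{6} = \frac{27541}{6}$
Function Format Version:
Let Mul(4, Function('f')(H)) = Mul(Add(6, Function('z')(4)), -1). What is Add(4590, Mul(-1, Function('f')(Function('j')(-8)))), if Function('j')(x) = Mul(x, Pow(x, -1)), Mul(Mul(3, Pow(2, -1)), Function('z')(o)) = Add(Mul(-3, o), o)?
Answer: Rational(27541, 6) ≈ 4590.2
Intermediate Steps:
Function('z')(o) = Mul(Rational(-4, 3), o) (Function('z')(o) = Mul(Rational(2, 3), Add(Mul(-3, o), o)) = Mul(Rational(2, 3), Mul(-2, o)) = Mul(Rational(-4, 3), o))
Function('j')(x) = 1
Function('f')(H) = Rational(-1, 6) (Function('f')(H) = Mul(Rational(1, 4), Mul(Add(6, Mul(Rational(-4, 3), 4)), -1)) = Mul(Rational(1, 4), Mul(Add(6, Rational(-16, 3)), -1)) = Mul(Rational(1, 4), Mul(Rational(2, 3), -1)) = Mul(Rational(1, 4), Rational(-2, 3)) = Rational(-1, 6))
Add(4590, Mul(-1, Function('f')(Function('j')(-8)))) = Add(4590, Mul(-1, Rational(-1, 6))) = Add(4590, Rational(1, 6)) = Rational(27541, 6)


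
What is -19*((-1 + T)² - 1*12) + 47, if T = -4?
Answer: -200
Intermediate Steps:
-19*((-1 + T)² - 1*12) + 47 = -19*((-1 - 4)² - 1*12) + 47 = -19*((-5)² - 12) + 47 = -19*(25 - 12) + 47 = -19*13 + 47 = -247 + 47 = -200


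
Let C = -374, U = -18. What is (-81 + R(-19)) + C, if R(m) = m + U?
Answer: -492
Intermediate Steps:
R(m) = -18 + m (R(m) = m - 18 = -18 + m)
(-81 + R(-19)) + C = (-81 + (-18 - 19)) - 374 = (-81 - 37) - 374 = -118 - 374 = -492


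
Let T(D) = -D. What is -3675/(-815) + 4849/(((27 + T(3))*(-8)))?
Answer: -649267/31296 ≈ -20.746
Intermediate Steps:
-3675/(-815) + 4849/(((27 + T(3))*(-8))) = -3675/(-815) + 4849/(((27 - 1*3)*(-8))) = -3675*(-1/815) + 4849/(((27 - 3)*(-8))) = 735/163 + 4849/((24*(-8))) = 735/163 + 4849/(-192) = 735/163 + 4849*(-1/192) = 735/163 - 4849/192 = -649267/31296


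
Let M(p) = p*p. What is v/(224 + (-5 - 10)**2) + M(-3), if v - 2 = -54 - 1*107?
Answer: 3882/449 ≈ 8.6459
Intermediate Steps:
v = -159 (v = 2 + (-54 - 1*107) = 2 + (-54 - 107) = 2 - 161 = -159)
M(p) = p**2
v/(224 + (-5 - 10)**2) + M(-3) = -159/(224 + (-5 - 10)**2) + (-3)**2 = -159/(224 + (-15)**2) + 9 = -159/(224 + 225) + 9 = -159/449 + 9 = 3882/449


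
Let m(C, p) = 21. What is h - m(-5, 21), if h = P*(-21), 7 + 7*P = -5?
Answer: 15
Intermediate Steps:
P = -12/7 (P = -1 + (⅐)*(-5) = -1 - 5/7 = -12/7 ≈ -1.7143)
h = 36 (h = -12/7*(-21) = 36)
h - m(-5, 21) = 36 - 1*21 = 36 - 21 = 15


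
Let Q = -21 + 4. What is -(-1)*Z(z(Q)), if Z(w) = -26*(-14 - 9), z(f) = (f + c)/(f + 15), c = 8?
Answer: 598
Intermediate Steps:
Q = -17
z(f) = (8 + f)/(15 + f) (z(f) = (f + 8)/(f + 15) = (8 + f)/(15 + f))
Z(w) = 598 (Z(w) = -26*(-23) = 598)
-(-1)*Z(z(Q)) = -(-1)*598 = -1*(-598) = 598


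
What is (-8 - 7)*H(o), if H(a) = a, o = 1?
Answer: -15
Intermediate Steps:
(-8 - 7)*H(o) = (-8 - 7)*1 = -15*1 = -15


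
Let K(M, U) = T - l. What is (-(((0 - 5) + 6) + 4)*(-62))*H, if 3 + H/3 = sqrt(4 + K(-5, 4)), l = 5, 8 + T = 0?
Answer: -2790 + 2790*I ≈ -2790.0 + 2790.0*I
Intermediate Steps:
T = -8 (T = -8 + 0 = -8)
K(M, U) = -13 (K(M, U) = -8 - 1*5 = -8 - 5 = -13)
H = -9 + 9*I (H = -9 + 3*sqrt(4 - 13) = -9 + 3*sqrt(-9) = -9 + 3*(3*I) = -9 + 9*I ≈ -9.0 + 9.0*I)
(-(((0 - 5) + 6) + 4)*(-62))*H = (-(((0 - 5) + 6) + 4)*(-62))*(-9 + 9*I) = (-((-5 + 6) + 4)*(-62))*(-9 + 9*I) = (-(1 + 4)*(-62))*(-9 + 9*I) = (-1*5*(-62))*(-9 + 9*I) = (-5*(-62))*(-9 + 9*I) = 310*(-9 + 9*I) = -2790 + 2790*I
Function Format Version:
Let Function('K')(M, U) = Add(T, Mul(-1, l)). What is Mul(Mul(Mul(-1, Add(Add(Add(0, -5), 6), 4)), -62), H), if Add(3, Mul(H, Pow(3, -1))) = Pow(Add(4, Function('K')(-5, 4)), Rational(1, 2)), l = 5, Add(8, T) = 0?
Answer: Add(-2790, Mul(2790, I)) ≈ Add(-2790.0, Mul(2790.0, I))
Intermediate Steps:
T = -8 (T = Add(-8, 0) = -8)
Function('K')(M, U) = -13 (Function('K')(M, U) = Add(-8, Mul(-1, 5)) = Add(-8, -5) = -13)
H = Add(-9, Mul(9, I)) (H = Add(-9, Mul(3, Pow(Add(4, -13), Rational(1, 2)))) = Add(-9, Mul(3, Pow(-9, Rational(1, 2)))) = Add(-9, Mul(3, Mul(3, I))) = Add(-9, Mul(9, I)) ≈ Add(-9.0000, Mul(9.0000, I)))
Mul(Mul(Mul(-1, Add(Add(Add(0, -5), 6), 4)), -62), H) = Mul(Mul(Mul(-1, Add(Add(Add(0, -5), 6), 4)), -62), Add(-9, Mul(9, I))) = Mul(Mul(Mul(-1, Add(Add(-5, 6), 4)), -62), Add(-9, Mul(9, I))) = Mul(Mul(Mul(-1, Add(1, 4)), -62), Add(-9, Mul(9, I))) = Mul(Mul(Mul(-1, 5), -62), Add(-9, Mul(9, I))) = Mul(Mul(-5, -62), Add(-9, Mul(9, I))) = Mul(310, Add(-9, Mul(9, I))) = Add(-2790, Mul(2790, I))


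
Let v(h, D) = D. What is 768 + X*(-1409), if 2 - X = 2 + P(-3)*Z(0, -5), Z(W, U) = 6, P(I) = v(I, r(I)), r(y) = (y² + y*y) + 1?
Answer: 161394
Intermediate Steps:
r(y) = 1 + 2*y² (r(y) = (y² + y²) + 1 = 2*y² + 1 = 1 + 2*y²)
P(I) = 1 + 2*I²
X = -114 (X = 2 - (2 + (1 + 2*(-3)²)*6) = 2 - (2 + (1 + 2*9)*6) = 2 - (2 + (1 + 18)*6) = 2 - (2 + 19*6) = 2 - (2 + 114) = 2 - 1*116 = 2 - 116 = -114)
768 + X*(-1409) = 768 - 114*(-1409) = 768 + 160626 = 161394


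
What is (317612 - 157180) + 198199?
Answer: 358631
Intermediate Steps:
(317612 - 157180) + 198199 = 160432 + 198199 = 358631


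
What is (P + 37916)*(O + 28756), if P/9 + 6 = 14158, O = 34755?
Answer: 10497352124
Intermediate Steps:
P = 127368 (P = -54 + 9*14158 = -54 + 127422 = 127368)
(P + 37916)*(O + 28756) = (127368 + 37916)*(34755 + 28756) = 165284*63511 = 10497352124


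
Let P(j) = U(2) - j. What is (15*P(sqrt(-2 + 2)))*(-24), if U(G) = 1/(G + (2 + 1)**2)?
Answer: -360/11 ≈ -32.727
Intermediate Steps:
U(G) = 1/(9 + G) (U(G) = 1/(G + 3**2) = 1/(G + 9) = 1/(9 + G))
P(j) = 1/11 - j (P(j) = 1/(9 + 2) - j = 1/11 - j)
(15*P(sqrt(-2 + 2)))*(-24) = (15*(1/11 - sqrt(-2 + 2)))*(-24) = (15*(1/11 - sqrt(0)))*(-24) = (15*(1/11 - 1*0))*(-24) = (15*(1/11 + 0))*(-24) = (15*(1/11))*(-24) = (15/11)*(-24) = -360/11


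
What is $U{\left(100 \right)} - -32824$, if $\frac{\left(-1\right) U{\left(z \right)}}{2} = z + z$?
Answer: $32424$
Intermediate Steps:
$U{\left(z \right)} = - 4 z$ ($U{\left(z \right)} = - 2 \left(z + z\right) = - 2 \cdot 2 z = - 4 z$)
$U{\left(100 \right)} - -32824 = \left(-4\right) 100 - -32824 = -400 + 32824 = 32424$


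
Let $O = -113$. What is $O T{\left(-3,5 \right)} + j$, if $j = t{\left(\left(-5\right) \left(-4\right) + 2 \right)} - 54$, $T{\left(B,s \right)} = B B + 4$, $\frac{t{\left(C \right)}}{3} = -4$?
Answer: $-1535$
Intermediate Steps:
$t{\left(C \right)} = -12$ ($t{\left(C \right)} = 3 \left(-4\right) = -12$)
$T{\left(B,s \right)} = 4 + B^{2}$ ($T{\left(B,s \right)} = B^{2} + 4 = 4 + B^{2}$)
$j = -66$ ($j = -12 - 54 = -66$)
$O T{\left(-3,5 \right)} + j = - 113 \left(4 + \left(-3\right)^{2}\right) - 66 = - 113 \left(4 + 9\right) - 66 = \left(-113\right) 13 - 66 = -1469 - 66 = -1535$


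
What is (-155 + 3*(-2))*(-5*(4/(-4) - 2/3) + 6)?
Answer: -6923/3 ≈ -2307.7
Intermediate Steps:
(-155 + 3*(-2))*(-5*(4/(-4) - 2/3) + 6) = (-155 - 6)*(-5*(4*(-¼) - 2*⅓) + 6) = -161*(-5*(-1 - ⅔) + 6) = -161*(-5*(-5/3) + 6) = -161*(25/3 + 6) = -161*43/3 = -6923/3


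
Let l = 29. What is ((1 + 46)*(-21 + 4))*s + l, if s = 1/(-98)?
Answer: 3641/98 ≈ 37.153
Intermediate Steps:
s = -1/98 ≈ -0.010204
((1 + 46)*(-21 + 4))*s + l = ((1 + 46)*(-21 + 4))*(-1/98) + 29 = (47*(-17))*(-1/98) + 29 = -799*(-1/98) + 29 = 799/98 + 29 = 3641/98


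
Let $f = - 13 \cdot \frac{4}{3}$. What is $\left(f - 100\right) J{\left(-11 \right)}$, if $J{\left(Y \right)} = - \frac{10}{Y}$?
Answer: $- \frac{320}{3} \approx -106.67$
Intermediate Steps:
$f = - \frac{52}{3}$ ($f = - 13 \cdot 4 \cdot \frac{1}{3} = \left(-13\right) \frac{4}{3} = - \frac{52}{3} \approx -17.333$)
$\left(f - 100\right) J{\left(-11 \right)} = \left(- \frac{52}{3} - 100\right) \left(- \frac{10}{-11}\right) = - \frac{352 \left(\left(-10\right) \left(- \frac{1}{11}\right)\right)}{3} = \left(- \frac{352}{3}\right) \frac{10}{11} = - \frac{320}{3}$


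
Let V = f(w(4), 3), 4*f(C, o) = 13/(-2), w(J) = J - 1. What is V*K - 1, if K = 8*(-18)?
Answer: 233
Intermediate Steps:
w(J) = -1 + J
f(C, o) = -13/8 (f(C, o) = (13/(-2))/4 = (13*(-1/2))/4 = (1/4)*(-13/2) = -13/8)
V = -13/8 ≈ -1.6250
K = -144
V*K - 1 = -13/8*(-144) - 1 = 234 - 1 = 233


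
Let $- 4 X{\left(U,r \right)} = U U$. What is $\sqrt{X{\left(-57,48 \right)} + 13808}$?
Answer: $\frac{\sqrt{51983}}{2} \approx 114.0$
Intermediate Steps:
$X{\left(U,r \right)} = - \frac{U^{2}}{4}$ ($X{\left(U,r \right)} = - \frac{U U}{4} = - \frac{U^{2}}{4}$)
$\sqrt{X{\left(-57,48 \right)} + 13808} = \sqrt{- \frac{\left(-57\right)^{2}}{4} + 13808} = \sqrt{\left(- \frac{1}{4}\right) 3249 + 13808} = \sqrt{- \frac{3249}{4} + 13808} = \sqrt{\frac{51983}{4}} = \frac{\sqrt{51983}}{2}$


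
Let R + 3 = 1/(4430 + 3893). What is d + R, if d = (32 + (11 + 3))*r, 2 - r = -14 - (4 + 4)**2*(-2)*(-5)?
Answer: 251129880/8323 ≈ 30173.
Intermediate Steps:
R = -24968/8323 (R = -3 + 1/(4430 + 3893) = -3 + 1/8323 = -24968/8323 ≈ -2.9999)
r = 656 (r = 2 - (-14 - (4 + 4)**2*(-2)*(-5)) = 2 - (-14 - 8**2*(-2)*(-5)) = 2 - (-14 - 64*(-2)*(-5)) = 2 - (-14 - (-128)*(-5)) = 2 - (-14 - 1*640) = 2 - (-14 - 640) = 2 - 1*(-654) = 2 + 654 = 656)
d = 30176 (d = (32 + (11 + 3))*656 = (32 + 14)*656 = 46*656 = 30176)
d + R = 30176 - 24968/8323 = 251129880/8323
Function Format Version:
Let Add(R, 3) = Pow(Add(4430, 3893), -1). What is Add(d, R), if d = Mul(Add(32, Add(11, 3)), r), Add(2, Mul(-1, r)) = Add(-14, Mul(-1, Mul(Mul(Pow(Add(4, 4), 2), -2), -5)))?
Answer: Rational(251129880, 8323) ≈ 30173.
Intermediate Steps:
R = Rational(-24968, 8323) (R = Add(-3, Pow(Add(4430, 3893), -1)) = Add(-3, Pow(8323, -1)) = Add(-3, Rational(1, 8323)) = Rational(-24968, 8323) ≈ -2.9999)
r = 656 (r = Add(2, Mul(-1, Add(-14, Mul(-1, Mul(Mul(Pow(Add(4, 4), 2), -2), -5))))) = Add(2, Mul(-1, Add(-14, Mul(-1, Mul(Mul(Pow(8, 2), -2), -5))))) = Add(2, Mul(-1, Add(-14, Mul(-1, Mul(Mul(64, -2), -5))))) = Add(2, Mul(-1, Add(-14, Mul(-1, Mul(-128, -5))))) = Add(2, Mul(-1, Add(-14, Mul(-1, 640)))) = Add(2, Mul(-1, Add(-14, -640))) = Add(2, Mul(-1, -654)) = Add(2, 654) = 656)
d = 30176 (d = Mul(Add(32, Add(11, 3)), 656) = Mul(Add(32, 14), 656) = Mul(46, 656) = 30176)
Add(d, R) = Add(30176, Rational(-24968, 8323)) = Rational(251129880, 8323)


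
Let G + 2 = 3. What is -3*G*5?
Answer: -15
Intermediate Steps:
G = 1 (G = -2 + 3 = 1)
-3*G*5 = -3*1*5 = -3*5 = -15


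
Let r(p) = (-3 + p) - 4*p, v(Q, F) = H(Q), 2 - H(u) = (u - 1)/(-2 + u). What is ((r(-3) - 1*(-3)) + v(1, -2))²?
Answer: 121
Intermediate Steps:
H(u) = 2 - (-1 + u)/(-2 + u) (H(u) = 2 - (u - 1)/(-2 + u) = 2 - (-1 + u)/(-2 + u))
v(Q, F) = (-3 + Q)/(-2 + Q)
r(p) = -3 - 3*p
((r(-3) - 1*(-3)) + v(1, -2))² = (((-3 - 3*(-3)) - 1*(-3)) + (-3 + 1)/(-2 + 1))² = (((-3 + 9) + 3) - 2/(-1))² = ((6 + 3) - 1*(-2))² = (9 + 2)² = 11² = 121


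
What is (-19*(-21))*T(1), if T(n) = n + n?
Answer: 798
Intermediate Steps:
T(n) = 2*n
(-19*(-21))*T(1) = (-19*(-21))*(2*1) = 399*2 = 798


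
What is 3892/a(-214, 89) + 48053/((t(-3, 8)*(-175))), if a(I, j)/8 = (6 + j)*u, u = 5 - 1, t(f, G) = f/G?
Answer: 58534613/79800 ≈ 733.52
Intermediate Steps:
u = 4
a(I, j) = 192 + 32*j (a(I, j) = 8*((6 + j)*4) = 8*(24 + 4*j) = 192 + 32*j)
3892/a(-214, 89) + 48053/((t(-3, 8)*(-175))) = 3892/(192 + 32*89) + 48053/((-3/8*(-175))) = 3892/(192 + 2848) + 48053/((-3*⅛*(-175))) = 3892/3040 + 48053/((-3/8*(-175))) = 3892*(1/3040) + 48053/(525/8) = 973/760 + 48053*(8/525) = 973/760 + 384424/525 = 58534613/79800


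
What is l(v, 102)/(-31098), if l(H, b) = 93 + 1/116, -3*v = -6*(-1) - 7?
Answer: -10789/3607368 ≈ -0.0029908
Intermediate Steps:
v = 1/3 (v = -(-6*(-1) - 7)/3 = -(6 - 7)/3 = -1/3*(-1) = 1/3 ≈ 0.33333)
l(H, b) = 10789/116 (l(H, b) = 93 + 1/116 = 10789/116)
l(v, 102)/(-31098) = (10789/116)/(-31098) = (10789/116)*(-1/31098) = -10789/3607368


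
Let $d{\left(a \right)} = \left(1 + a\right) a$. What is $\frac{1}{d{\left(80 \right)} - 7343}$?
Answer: $- \frac{1}{863} \approx -0.0011587$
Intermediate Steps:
$d{\left(a \right)} = a \left(1 + a\right)$
$\frac{1}{d{\left(80 \right)} - 7343} = \frac{1}{80 \left(1 + 80\right) - 7343} = \frac{1}{80 \cdot 81 - 7343} = \frac{1}{6480 - 7343} = \frac{1}{-863} = - \frac{1}{863}$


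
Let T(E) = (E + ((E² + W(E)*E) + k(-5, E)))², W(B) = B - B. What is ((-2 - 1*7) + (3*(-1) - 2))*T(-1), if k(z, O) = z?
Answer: -350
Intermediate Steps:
W(B) = 0
T(E) = (-5 + E + E²)² (T(E) = (E + ((E² + 0*E) - 5))² = (E + ((E² + 0) - 5))² = (E + (E² - 5))² = (E + (-5 + E²))² = (-5 + E + E²)²)
((-2 - 1*7) + (3*(-1) - 2))*T(-1) = ((-2 - 1*7) + (3*(-1) - 2))*(-5 - 1 + (-1)²)² = ((-2 - 7) + (-3 - 2))*(-5 - 1 + 1)² = (-9 - 5)*(-5)² = -14*25 = -350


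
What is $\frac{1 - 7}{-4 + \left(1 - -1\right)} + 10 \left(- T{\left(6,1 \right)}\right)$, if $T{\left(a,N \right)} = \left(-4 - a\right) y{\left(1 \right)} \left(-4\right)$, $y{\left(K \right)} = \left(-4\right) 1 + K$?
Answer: $1203$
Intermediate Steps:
$y{\left(K \right)} = -4 + K$
$T{\left(a,N \right)} = -48 - 12 a$ ($T{\left(a,N \right)} = \left(-4 - a\right) \left(-4 + 1\right) \left(-4\right) = \left(-4 - a\right) \left(-3\right) \left(-4\right) = \left(12 + 3 a\right) \left(-4\right) = -48 - 12 a$)
$\frac{1 - 7}{-4 + \left(1 - -1\right)} + 10 \left(- T{\left(6,1 \right)}\right) = \frac{1 - 7}{-4 + \left(1 - -1\right)} + 10 \left(- (-48 - 72)\right) = - \frac{6}{-4 + \left(1 + 1\right)} + 10 \left(- (-48 - 72)\right) = - \frac{6}{-4 + 2} + 10 \left(\left(-1\right) \left(-120\right)\right) = - \frac{6}{-2} + 10 \cdot 120 = \left(-6\right) \left(- \frac{1}{2}\right) + 1200 = 3 + 1200 = 1203$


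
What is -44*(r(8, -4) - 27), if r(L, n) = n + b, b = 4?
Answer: 1188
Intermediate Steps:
r(L, n) = 4 + n (r(L, n) = n + 4 = 4 + n)
-44*(r(8, -4) - 27) = -44*((4 - 4) - 27) = -44*(0 - 27) = -44*(-27) = 1188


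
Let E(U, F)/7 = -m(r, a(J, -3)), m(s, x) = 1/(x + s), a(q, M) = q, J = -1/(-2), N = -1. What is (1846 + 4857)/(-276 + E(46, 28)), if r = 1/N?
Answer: -6703/262 ≈ -25.584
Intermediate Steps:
J = ½ (J = -1*(-½) = ½ ≈ 0.50000)
r = -1 (r = 1/(-1) = -1)
m(s, x) = 1/(s + x)
E(U, F) = 14 (E(U, F) = 7*(-1/(-1 + ½)) = 7*(-1/(-½)) = 7*(-1*(-2)) = 7*2 = 14)
(1846 + 4857)/(-276 + E(46, 28)) = (1846 + 4857)/(-276 + 14) = 6703/(-262) = 6703*(-1/262) = -6703/262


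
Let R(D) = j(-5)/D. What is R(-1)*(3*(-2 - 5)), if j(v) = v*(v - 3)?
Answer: 840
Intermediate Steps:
j(v) = v*(-3 + v)
R(D) = 40/D (R(D) = (-5*(-3 - 5))/D = (-5*(-8))/D = 40/D)
R(-1)*(3*(-2 - 5)) = (40/(-1))*(3*(-2 - 5)) = (40*(-1))*(3*(-7)) = -40*(-21) = 840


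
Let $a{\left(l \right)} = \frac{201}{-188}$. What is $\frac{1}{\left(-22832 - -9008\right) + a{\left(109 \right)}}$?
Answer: $- \frac{188}{2599113} \approx -7.2332 \cdot 10^{-5}$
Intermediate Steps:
$a{\left(l \right)} = - \frac{201}{188}$ ($a{\left(l \right)} = 201 \left(- \frac{1}{188}\right) = - \frac{201}{188}$)
$\frac{1}{\left(-22832 - -9008\right) + a{\left(109 \right)}} = \frac{1}{\left(-22832 - -9008\right) - \frac{201}{188}} = \frac{1}{\left(-22832 + 9008\right) - \frac{201}{188}} = \frac{1}{-13824 - \frac{201}{188}} = \frac{1}{- \frac{2599113}{188}} = - \frac{188}{2599113}$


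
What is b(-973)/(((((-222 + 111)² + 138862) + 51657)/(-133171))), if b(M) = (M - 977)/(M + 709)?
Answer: -8656115/1784992 ≈ -4.8494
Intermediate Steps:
b(M) = (-977 + M)/(709 + M)
b(-973)/(((((-222 + 111)² + 138862) + 51657)/(-133171))) = ((-977 - 973)/(709 - 973))/(((((-222 + 111)² + 138862) + 51657)/(-133171))) = (-1950/(-264))/(((((-111)² + 138862) + 51657)*(-1/133171))) = (-1/264*(-1950))/((((12321 + 138862) + 51657)*(-1/133171))) = 325/(44*(((151183 + 51657)*(-1/133171)))) = 325/(44*((202840*(-1/133171)))) = 325/(44*(-202840/133171)) = (325/44)*(-133171/202840) = -8656115/1784992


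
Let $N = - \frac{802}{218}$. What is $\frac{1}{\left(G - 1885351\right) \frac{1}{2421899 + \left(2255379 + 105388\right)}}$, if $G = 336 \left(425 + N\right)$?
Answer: $- \frac{521310594}{190072795} \approx -2.7427$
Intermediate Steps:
$N = - \frac{401}{109}$ ($N = \left(-802\right) \frac{1}{218} = - \frac{401}{109} \approx -3.6789$)
$G = \frac{15430464}{109}$ ($G = 336 \left(425 - \frac{401}{109}\right) = 336 \cdot \frac{45924}{109} = \frac{15430464}{109} \approx 1.4156 \cdot 10^{5}$)
$\frac{1}{\left(G - 1885351\right) \frac{1}{2421899 + \left(2255379 + 105388\right)}} = \frac{1}{\left(\frac{15430464}{109} - 1885351\right) \frac{1}{2421899 + \left(2255379 + 105388\right)}} = \frac{1}{\left(- \frac{190072795}{109}\right) \frac{1}{2421899 + 2360767}} = \frac{1}{\left(- \frac{190072795}{109}\right) \frac{1}{4782666}} = \frac{1}{- \frac{190072795}{521310594}} = - \frac{521310594}{190072795}$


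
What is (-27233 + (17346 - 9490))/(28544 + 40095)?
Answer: -19377/68639 ≈ -0.28230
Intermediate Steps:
(-27233 + (17346 - 9490))/(28544 + 40095) = (-27233 + 7856)/68639 = -19377*1/68639 = -19377/68639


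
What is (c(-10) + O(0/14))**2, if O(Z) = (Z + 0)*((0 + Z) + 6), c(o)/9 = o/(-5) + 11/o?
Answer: 6561/100 ≈ 65.610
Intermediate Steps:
c(o) = 99/o - 9*o/5 (c(o) = 9*(o/(-5) + 11/o) = 9*(o*(-1/5) + 11/o) = 9*(-o/5 + 11/o) = 9*(11/o - o/5) = 99/o - 9*o/5)
O(Z) = Z*(6 + Z) (O(Z) = Z*(Z + 6) = Z*(6 + Z))
(c(-10) + O(0/14))**2 = ((99/(-10) - 9/5*(-10)) + (0/14)*(6 + 0/14))**2 = ((99*(-1/10) + 18) + (0*(1/14))*(6 + 0*(1/14)))**2 = ((-99/10 + 18) + 0*(6 + 0))**2 = (81/10 + 0*6)**2 = (81/10 + 0)**2 = (81/10)**2 = 6561/100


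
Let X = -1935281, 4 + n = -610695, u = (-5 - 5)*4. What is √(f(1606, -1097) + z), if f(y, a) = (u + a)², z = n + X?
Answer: I*√1253211 ≈ 1119.5*I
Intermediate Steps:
u = -40 (u = -10*4 = -40)
n = -610699 (n = -4 - 610695 = -610699)
z = -2545980 (z = -610699 - 1935281 = -2545980)
f(y, a) = (-40 + a)²
√(f(1606, -1097) + z) = √((-40 - 1097)² - 2545980) = √((-1137)² - 2545980) = √(1292769 - 2545980) = √(-1253211) = I*√1253211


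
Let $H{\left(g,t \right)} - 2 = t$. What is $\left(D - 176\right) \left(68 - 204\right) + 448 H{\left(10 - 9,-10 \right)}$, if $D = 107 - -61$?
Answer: $-2496$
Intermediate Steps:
$H{\left(g,t \right)} = 2 + t$
$D = 168$ ($D = 107 + 61 = 168$)
$\left(D - 176\right) \left(68 - 204\right) + 448 H{\left(10 - 9,-10 \right)} = \left(168 - 176\right) \left(68 - 204\right) + 448 \left(2 - 10\right) = \left(-8\right) \left(-136\right) + 448 \left(-8\right) = 1088 - 3584 = -2496$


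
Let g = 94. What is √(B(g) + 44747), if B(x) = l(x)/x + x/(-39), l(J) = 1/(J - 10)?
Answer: √13096010507398/17108 ≈ 211.53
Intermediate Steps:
l(J) = 1/(-10 + J)
B(x) = -x/39 + 1/(x*(-10 + x)) (B(x) = 1/((-10 + x)*x) + x/(-39) = 1/(x*(-10 + x)) + x*(-1/39) = 1/(x*(-10 + x)) - x/39 = -x/39 + 1/(x*(-10 + x)))
√(B(g) + 44747) = √((1/39)*(39 + 94²*(10 - 1*94))/(94*(-10 + 94)) + 44747) = √((1/39)*(1/94)*(39 + 8836*(10 - 94))/84 + 44747) = √((1/39)*(1/94)*(1/84)*(39 + 8836*(-84)) + 44747) = √((1/39)*(1/94)*(1/84)*(39 - 742224) + 44747) = √((1/39)*(1/94)*(1/84)*(-742185) + 44747) = √(-82465/34216 + 44747) = √(1530980887/34216) = √13096010507398/17108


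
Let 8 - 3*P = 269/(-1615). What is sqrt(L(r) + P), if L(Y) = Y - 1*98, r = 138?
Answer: sqrt(1002861705)/4845 ≈ 6.5362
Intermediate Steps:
L(Y) = -98 + Y (L(Y) = Y - 98 = -98 + Y)
P = 13189/4845 (P = 8/3 - 269/(3*(-1615)) = 8/3 - 269*(-1)/(3*1615) = 8/3 - 1/3*(-269/1615) = 8/3 + 269/4845 = 13189/4845 ≈ 2.7222)
sqrt(L(r) + P) = sqrt((-98 + 138) + 13189/4845) = sqrt(40 + 13189/4845) = sqrt(206989/4845) = sqrt(1002861705)/4845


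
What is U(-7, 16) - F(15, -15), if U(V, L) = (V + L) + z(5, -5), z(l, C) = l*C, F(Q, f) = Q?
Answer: -31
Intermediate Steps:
z(l, C) = C*l
U(V, L) = -25 + L + V (U(V, L) = (V + L) - 5*5 = (L + V) - 25 = -25 + L + V)
U(-7, 16) - F(15, -15) = (-25 + 16 - 7) - 1*15 = -16 - 15 = -31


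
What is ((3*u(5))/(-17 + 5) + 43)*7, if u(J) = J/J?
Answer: 1197/4 ≈ 299.25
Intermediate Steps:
u(J) = 1
((3*u(5))/(-17 + 5) + 43)*7 = ((3*1)/(-17 + 5) + 43)*7 = (3/(-12) + 43)*7 = (3*(-1/12) + 43)*7 = (-¼ + 43)*7 = (171/4)*7 = 1197/4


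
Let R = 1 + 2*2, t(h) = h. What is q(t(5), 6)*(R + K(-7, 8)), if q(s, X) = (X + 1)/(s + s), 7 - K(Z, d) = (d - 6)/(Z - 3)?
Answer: 427/50 ≈ 8.5400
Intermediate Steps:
K(Z, d) = 7 - (-6 + d)/(-3 + Z) (K(Z, d) = 7 - (d - 6)/(Z - 3) = 7 - (-6 + d)/(-3 + Z))
R = 5 (R = 1 + 4 = 5)
q(s, X) = (1 + X)/(2*s) (q(s, X) = (1 + X)/((2*s)) = (1 + X)*(1/(2*s)) = (1 + X)/(2*s))
q(t(5), 6)*(R + K(-7, 8)) = ((½)*(1 + 6)/5)*(5 + (-15 - 1*8 + 7*(-7))/(-3 - 7)) = ((½)*(⅕)*7)*(5 + (-15 - 8 - 49)/(-10)) = 7*(5 - ⅒*(-72))/10 = 7*(5 + 36/5)/10 = (7/10)*(61/5) = 427/50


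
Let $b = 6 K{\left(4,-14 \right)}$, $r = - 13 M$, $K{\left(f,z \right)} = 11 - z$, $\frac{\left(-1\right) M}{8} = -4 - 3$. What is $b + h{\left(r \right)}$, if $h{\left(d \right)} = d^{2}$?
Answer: $530134$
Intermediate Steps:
$M = 56$ ($M = - 8 \left(-4 - 3\right) = \left(-8\right) \left(-7\right) = 56$)
$r = -728$ ($r = \left(-13\right) 56 = -728$)
$b = 150$ ($b = 6 \left(11 - -14\right) = 6 \left(11 + 14\right) = 6 \cdot 25 = 150$)
$b + h{\left(r \right)} = 150 + \left(-728\right)^{2} = 150 + 529984 = 530134$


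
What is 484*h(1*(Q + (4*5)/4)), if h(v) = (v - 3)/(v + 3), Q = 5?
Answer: 3388/13 ≈ 260.62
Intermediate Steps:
h(v) = (-3 + v)/(3 + v)
484*h(1*(Q + (4*5)/4)) = 484*((-3 + 1*(5 + (4*5)/4))/(3 + 1*(5 + (4*5)/4))) = 484*((-3 + 1*(5 + 20*(¼)))/(3 + 1*(5 + 20*(¼)))) = 484*((-3 + 1*(5 + 5))/(3 + 1*(5 + 5))) = 484*((-3 + 1*10)/(3 + 1*10)) = 484*((-3 + 10)/(3 + 10)) = 484*(7/13) = 3388/13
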